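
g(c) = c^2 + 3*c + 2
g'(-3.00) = -3.00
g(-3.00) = 2.00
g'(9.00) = 21.00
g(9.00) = 110.00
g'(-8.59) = -14.18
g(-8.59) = 50.02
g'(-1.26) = 0.48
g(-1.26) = -0.19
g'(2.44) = 7.88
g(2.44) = 15.27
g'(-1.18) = 0.64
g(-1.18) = -0.15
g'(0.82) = 4.64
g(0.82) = 5.13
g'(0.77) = 4.54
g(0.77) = 4.90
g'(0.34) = 3.68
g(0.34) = 3.14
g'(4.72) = 12.44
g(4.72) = 38.44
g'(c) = 2*c + 3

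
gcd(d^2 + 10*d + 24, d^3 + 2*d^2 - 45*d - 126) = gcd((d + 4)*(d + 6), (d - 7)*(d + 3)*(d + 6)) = d + 6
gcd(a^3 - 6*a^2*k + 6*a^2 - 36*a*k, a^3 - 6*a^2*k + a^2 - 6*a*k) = a^2 - 6*a*k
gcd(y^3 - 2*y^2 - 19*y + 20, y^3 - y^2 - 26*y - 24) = y + 4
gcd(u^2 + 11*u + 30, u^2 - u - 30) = u + 5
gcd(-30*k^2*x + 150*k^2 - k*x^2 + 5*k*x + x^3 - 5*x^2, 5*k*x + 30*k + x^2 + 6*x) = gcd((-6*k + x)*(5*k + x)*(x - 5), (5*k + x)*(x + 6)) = 5*k + x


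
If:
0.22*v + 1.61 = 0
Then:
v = -7.32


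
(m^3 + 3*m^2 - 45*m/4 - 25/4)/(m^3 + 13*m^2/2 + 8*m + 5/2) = (m - 5/2)/(m + 1)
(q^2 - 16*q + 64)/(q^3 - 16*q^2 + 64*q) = 1/q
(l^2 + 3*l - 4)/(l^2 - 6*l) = (l^2 + 3*l - 4)/(l*(l - 6))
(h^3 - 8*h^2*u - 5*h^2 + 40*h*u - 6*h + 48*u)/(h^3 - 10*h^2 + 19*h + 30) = (h - 8*u)/(h - 5)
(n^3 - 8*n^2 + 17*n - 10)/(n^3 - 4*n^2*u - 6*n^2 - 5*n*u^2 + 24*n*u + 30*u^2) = (n^3 - 8*n^2 + 17*n - 10)/(n^3 - 4*n^2*u - 6*n^2 - 5*n*u^2 + 24*n*u + 30*u^2)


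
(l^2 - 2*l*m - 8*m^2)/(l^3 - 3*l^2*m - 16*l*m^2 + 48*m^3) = (l + 2*m)/(l^2 + l*m - 12*m^2)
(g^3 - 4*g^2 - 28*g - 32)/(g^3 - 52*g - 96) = (g + 2)/(g + 6)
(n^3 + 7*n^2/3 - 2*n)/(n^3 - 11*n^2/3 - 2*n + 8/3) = n*(n + 3)/(n^2 - 3*n - 4)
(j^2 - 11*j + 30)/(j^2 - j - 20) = (j - 6)/(j + 4)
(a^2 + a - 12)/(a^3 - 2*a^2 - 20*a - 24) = (-a^2 - a + 12)/(-a^3 + 2*a^2 + 20*a + 24)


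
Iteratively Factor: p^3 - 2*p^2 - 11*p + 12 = (p + 3)*(p^2 - 5*p + 4) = (p - 1)*(p + 3)*(p - 4)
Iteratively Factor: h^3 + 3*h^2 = (h)*(h^2 + 3*h) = h^2*(h + 3)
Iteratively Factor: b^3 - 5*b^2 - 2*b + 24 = (b - 3)*(b^2 - 2*b - 8) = (b - 4)*(b - 3)*(b + 2)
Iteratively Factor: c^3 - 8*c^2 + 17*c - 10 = (c - 5)*(c^2 - 3*c + 2) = (c - 5)*(c - 1)*(c - 2)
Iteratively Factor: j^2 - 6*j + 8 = (j - 2)*(j - 4)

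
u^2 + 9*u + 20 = (u + 4)*(u + 5)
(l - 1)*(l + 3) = l^2 + 2*l - 3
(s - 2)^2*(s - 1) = s^3 - 5*s^2 + 8*s - 4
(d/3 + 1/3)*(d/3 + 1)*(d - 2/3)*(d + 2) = d^4/9 + 16*d^3/27 + 7*d^2/9 - 4*d/27 - 4/9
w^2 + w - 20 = (w - 4)*(w + 5)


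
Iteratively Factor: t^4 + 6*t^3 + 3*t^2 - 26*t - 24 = (t + 3)*(t^3 + 3*t^2 - 6*t - 8) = (t + 1)*(t + 3)*(t^2 + 2*t - 8) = (t - 2)*(t + 1)*(t + 3)*(t + 4)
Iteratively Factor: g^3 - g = (g + 1)*(g^2 - g) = (g - 1)*(g + 1)*(g)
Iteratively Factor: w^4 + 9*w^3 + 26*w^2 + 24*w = (w + 3)*(w^3 + 6*w^2 + 8*w) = (w + 3)*(w + 4)*(w^2 + 2*w) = w*(w + 3)*(w + 4)*(w + 2)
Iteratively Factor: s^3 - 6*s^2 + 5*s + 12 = (s - 4)*(s^2 - 2*s - 3) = (s - 4)*(s + 1)*(s - 3)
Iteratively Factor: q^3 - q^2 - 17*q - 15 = (q + 3)*(q^2 - 4*q - 5) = (q - 5)*(q + 3)*(q + 1)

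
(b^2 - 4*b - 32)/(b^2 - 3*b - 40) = (b + 4)/(b + 5)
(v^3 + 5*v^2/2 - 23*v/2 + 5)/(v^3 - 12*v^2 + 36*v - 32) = (2*v^2 + 9*v - 5)/(2*(v^2 - 10*v + 16))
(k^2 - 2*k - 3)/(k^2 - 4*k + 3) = (k + 1)/(k - 1)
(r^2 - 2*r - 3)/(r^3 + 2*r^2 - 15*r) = (r + 1)/(r*(r + 5))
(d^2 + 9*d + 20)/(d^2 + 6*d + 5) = (d + 4)/(d + 1)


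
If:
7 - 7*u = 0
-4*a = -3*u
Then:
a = 3/4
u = 1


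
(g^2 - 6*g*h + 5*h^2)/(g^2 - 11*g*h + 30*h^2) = (g - h)/(g - 6*h)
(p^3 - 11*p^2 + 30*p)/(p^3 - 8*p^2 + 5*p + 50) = p*(p - 6)/(p^2 - 3*p - 10)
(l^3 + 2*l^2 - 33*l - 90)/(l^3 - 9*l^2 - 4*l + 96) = (l^2 - l - 30)/(l^2 - 12*l + 32)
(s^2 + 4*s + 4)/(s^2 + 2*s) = (s + 2)/s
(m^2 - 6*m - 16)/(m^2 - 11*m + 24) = (m + 2)/(m - 3)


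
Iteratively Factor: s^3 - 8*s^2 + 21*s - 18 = (s - 3)*(s^2 - 5*s + 6) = (s - 3)*(s - 2)*(s - 3)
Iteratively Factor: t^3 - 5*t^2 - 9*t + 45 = (t + 3)*(t^2 - 8*t + 15) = (t - 3)*(t + 3)*(t - 5)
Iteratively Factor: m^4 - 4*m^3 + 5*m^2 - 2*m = (m)*(m^3 - 4*m^2 + 5*m - 2) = m*(m - 1)*(m^2 - 3*m + 2) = m*(m - 1)^2*(m - 2)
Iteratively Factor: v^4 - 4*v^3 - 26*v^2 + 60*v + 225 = (v - 5)*(v^3 + v^2 - 21*v - 45) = (v - 5)^2*(v^2 + 6*v + 9) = (v - 5)^2*(v + 3)*(v + 3)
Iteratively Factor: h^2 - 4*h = (h)*(h - 4)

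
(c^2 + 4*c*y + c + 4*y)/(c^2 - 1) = (c + 4*y)/(c - 1)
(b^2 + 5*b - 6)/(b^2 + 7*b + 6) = (b - 1)/(b + 1)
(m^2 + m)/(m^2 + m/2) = 2*(m + 1)/(2*m + 1)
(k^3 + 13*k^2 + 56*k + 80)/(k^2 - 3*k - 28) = (k^2 + 9*k + 20)/(k - 7)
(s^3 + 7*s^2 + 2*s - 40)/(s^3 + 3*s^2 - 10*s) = (s + 4)/s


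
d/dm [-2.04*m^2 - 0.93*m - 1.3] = -4.08*m - 0.93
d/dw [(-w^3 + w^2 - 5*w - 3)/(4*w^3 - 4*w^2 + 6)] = (20*w^3 - w^2 - 6*w - 15)/(2*(4*w^6 - 8*w^5 + 4*w^4 + 12*w^3 - 12*w^2 + 9))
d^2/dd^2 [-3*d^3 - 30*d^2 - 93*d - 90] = -18*d - 60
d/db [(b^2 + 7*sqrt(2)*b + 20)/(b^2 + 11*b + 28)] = (-7*sqrt(2)*b^2 + 11*b^2 + 16*b - 220 + 196*sqrt(2))/(b^4 + 22*b^3 + 177*b^2 + 616*b + 784)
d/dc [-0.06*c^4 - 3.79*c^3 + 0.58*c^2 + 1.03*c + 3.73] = -0.24*c^3 - 11.37*c^2 + 1.16*c + 1.03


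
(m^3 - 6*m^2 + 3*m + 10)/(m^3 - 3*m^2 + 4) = (m - 5)/(m - 2)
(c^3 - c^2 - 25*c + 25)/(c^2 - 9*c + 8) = (c^2 - 25)/(c - 8)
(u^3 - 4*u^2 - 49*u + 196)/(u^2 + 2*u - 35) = (u^2 - 11*u + 28)/(u - 5)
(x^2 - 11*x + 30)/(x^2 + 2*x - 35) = (x - 6)/(x + 7)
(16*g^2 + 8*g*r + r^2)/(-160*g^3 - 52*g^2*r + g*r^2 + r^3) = (4*g + r)/(-40*g^2 - 3*g*r + r^2)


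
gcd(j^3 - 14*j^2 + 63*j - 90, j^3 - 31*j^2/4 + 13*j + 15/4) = j^2 - 8*j + 15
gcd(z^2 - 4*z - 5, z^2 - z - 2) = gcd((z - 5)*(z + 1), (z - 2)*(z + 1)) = z + 1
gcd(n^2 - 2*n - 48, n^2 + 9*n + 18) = n + 6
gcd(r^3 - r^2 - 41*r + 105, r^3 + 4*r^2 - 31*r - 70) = r^2 + 2*r - 35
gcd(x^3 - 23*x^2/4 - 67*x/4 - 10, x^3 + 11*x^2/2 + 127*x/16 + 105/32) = x + 5/4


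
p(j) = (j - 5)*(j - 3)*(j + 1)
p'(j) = (j - 5)*(j - 3) + (j - 5)*(j + 1) + (j - 3)*(j + 1)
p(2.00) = 9.00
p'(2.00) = -9.00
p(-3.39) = -128.13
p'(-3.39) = 88.94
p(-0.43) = 10.62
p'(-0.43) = 13.57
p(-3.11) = -104.55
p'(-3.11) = 79.56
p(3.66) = -4.12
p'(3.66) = -4.05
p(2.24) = 6.80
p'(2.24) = -9.31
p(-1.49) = -14.28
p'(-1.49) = 34.52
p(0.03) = 15.20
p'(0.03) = 6.58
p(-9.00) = -1344.00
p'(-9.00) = 376.00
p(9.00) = 240.00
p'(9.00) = 124.00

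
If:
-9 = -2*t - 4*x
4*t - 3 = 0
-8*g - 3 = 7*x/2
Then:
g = -153/128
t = 3/4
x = 15/8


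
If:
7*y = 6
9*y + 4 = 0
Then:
No Solution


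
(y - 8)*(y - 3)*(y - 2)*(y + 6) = y^4 - 7*y^3 - 32*y^2 + 228*y - 288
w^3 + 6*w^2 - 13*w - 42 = (w - 3)*(w + 2)*(w + 7)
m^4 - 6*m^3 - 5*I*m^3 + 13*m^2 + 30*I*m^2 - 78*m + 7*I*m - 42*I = (m - 6)*(m - 7*I)*(m + I)^2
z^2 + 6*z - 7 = (z - 1)*(z + 7)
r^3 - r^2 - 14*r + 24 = (r - 3)*(r - 2)*(r + 4)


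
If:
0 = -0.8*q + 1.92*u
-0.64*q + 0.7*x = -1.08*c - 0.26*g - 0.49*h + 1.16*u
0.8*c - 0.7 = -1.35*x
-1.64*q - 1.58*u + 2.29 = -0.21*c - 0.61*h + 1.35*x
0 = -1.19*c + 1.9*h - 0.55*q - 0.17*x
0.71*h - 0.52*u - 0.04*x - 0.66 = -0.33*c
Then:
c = 0.87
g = 0.33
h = 0.93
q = 1.32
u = 0.55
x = 0.00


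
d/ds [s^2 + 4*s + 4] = 2*s + 4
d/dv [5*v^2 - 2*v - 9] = 10*v - 2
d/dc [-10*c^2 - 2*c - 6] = -20*c - 2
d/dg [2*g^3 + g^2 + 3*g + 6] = 6*g^2 + 2*g + 3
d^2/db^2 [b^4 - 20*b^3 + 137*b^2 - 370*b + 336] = 12*b^2 - 120*b + 274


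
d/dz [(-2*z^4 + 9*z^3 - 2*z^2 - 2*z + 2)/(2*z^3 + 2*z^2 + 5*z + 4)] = 2*(-2*z^6 - 4*z^5 - 4*z^4 + 33*z^3 + 45*z^2 - 12*z - 9)/(4*z^6 + 8*z^5 + 24*z^4 + 36*z^3 + 41*z^2 + 40*z + 16)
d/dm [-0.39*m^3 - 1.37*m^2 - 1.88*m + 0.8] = -1.17*m^2 - 2.74*m - 1.88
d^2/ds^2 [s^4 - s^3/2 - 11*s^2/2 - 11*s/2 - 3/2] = 12*s^2 - 3*s - 11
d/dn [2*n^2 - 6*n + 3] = 4*n - 6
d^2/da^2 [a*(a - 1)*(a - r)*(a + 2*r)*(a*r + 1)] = 20*a^3*r + 12*a^2*r^2 - 12*a^2*r + 12*a^2 - 12*a*r^3 - 6*a*r^2 + 6*a*r - 6*a + 4*r^3 - 4*r^2 - 2*r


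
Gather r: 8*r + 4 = 8*r + 4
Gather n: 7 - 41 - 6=-40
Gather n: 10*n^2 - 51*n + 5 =10*n^2 - 51*n + 5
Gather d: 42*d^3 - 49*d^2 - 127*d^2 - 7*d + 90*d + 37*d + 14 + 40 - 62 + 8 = 42*d^3 - 176*d^2 + 120*d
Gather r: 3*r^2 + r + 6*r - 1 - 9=3*r^2 + 7*r - 10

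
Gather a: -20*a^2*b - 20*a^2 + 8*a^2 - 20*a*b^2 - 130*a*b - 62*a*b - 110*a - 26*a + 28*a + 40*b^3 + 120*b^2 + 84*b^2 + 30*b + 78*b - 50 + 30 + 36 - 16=a^2*(-20*b - 12) + a*(-20*b^2 - 192*b - 108) + 40*b^3 + 204*b^2 + 108*b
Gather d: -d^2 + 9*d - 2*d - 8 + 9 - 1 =-d^2 + 7*d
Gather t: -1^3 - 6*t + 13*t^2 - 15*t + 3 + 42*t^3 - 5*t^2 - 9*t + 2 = 42*t^3 + 8*t^2 - 30*t + 4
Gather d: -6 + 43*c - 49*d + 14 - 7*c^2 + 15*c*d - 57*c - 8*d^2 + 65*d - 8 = -7*c^2 - 14*c - 8*d^2 + d*(15*c + 16)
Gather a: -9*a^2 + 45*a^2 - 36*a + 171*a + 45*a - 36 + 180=36*a^2 + 180*a + 144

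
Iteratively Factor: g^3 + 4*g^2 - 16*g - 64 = (g - 4)*(g^2 + 8*g + 16) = (g - 4)*(g + 4)*(g + 4)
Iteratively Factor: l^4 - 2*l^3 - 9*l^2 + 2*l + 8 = (l + 2)*(l^3 - 4*l^2 - l + 4) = (l - 4)*(l + 2)*(l^2 - 1) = (l - 4)*(l - 1)*(l + 2)*(l + 1)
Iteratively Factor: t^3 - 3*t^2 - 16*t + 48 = (t - 4)*(t^2 + t - 12) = (t - 4)*(t + 4)*(t - 3)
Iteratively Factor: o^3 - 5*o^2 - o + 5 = (o + 1)*(o^2 - 6*o + 5) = (o - 1)*(o + 1)*(o - 5)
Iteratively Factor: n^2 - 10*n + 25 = (n - 5)*(n - 5)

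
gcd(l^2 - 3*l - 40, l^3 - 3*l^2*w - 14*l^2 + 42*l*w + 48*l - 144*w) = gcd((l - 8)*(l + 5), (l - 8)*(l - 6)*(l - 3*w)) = l - 8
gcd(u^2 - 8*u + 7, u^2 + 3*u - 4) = u - 1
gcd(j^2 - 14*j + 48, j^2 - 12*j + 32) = j - 8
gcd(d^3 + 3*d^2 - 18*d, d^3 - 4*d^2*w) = d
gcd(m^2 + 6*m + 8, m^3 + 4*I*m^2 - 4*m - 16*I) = m + 2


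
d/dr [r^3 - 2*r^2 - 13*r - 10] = 3*r^2 - 4*r - 13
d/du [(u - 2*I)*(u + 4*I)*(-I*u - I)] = -3*I*u^2 + 2*u*(2 - I) + 2 - 8*I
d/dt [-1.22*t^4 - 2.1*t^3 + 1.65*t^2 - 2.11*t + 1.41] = -4.88*t^3 - 6.3*t^2 + 3.3*t - 2.11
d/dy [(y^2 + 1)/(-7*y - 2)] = (-7*y^2 - 4*y + 7)/(49*y^2 + 28*y + 4)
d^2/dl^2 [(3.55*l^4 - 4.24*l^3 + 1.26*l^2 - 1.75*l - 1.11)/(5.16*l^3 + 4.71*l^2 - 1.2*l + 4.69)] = (-3.41060513164848e-13*l^7 + 474.66135*l^6 - 1072.9494*l^5 + 1169.47395*l^4 - 1088.15955*l^3 + 1314.91155*l^2 - 128.81985*l + 81.57495)/(137.388096*l^9 + 376.219728*l^8 + 247.557708*l^7 + 304.123383*l^6 + 626.331744*l^5 + 158.234607*l^4 + 179.724348*l^3 + 331.065693*l^2 - 79.18596*l + 103.161709)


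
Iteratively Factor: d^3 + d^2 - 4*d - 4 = (d - 2)*(d^2 + 3*d + 2) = (d - 2)*(d + 2)*(d + 1)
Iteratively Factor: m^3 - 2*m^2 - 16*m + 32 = (m - 2)*(m^2 - 16) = (m - 2)*(m + 4)*(m - 4)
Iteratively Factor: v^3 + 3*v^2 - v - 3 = (v + 3)*(v^2 - 1) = (v + 1)*(v + 3)*(v - 1)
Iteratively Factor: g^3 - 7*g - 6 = (g + 1)*(g^2 - g - 6) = (g + 1)*(g + 2)*(g - 3)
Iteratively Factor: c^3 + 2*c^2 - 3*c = (c + 3)*(c^2 - c) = c*(c + 3)*(c - 1)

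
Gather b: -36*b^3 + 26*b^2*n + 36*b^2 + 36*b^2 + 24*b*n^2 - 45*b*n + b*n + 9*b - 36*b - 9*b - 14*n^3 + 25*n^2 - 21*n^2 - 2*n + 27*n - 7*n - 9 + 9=-36*b^3 + b^2*(26*n + 72) + b*(24*n^2 - 44*n - 36) - 14*n^3 + 4*n^2 + 18*n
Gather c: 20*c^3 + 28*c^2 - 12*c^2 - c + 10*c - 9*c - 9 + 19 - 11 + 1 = 20*c^3 + 16*c^2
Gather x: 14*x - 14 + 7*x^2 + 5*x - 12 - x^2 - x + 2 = 6*x^2 + 18*x - 24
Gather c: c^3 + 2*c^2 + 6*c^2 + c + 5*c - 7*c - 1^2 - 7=c^3 + 8*c^2 - c - 8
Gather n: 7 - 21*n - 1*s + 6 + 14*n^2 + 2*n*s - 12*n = 14*n^2 + n*(2*s - 33) - s + 13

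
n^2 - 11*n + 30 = (n - 6)*(n - 5)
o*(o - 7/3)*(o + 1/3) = o^3 - 2*o^2 - 7*o/9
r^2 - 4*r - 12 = (r - 6)*(r + 2)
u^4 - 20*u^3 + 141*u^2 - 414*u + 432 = (u - 8)*(u - 6)*(u - 3)^2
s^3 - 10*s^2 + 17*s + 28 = (s - 7)*(s - 4)*(s + 1)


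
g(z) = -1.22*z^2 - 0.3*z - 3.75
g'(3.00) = -7.62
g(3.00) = -15.63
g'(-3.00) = 7.02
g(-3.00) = -13.83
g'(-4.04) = 9.56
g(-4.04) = -22.45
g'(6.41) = -15.94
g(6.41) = -55.80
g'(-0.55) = 1.04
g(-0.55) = -3.95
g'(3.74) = -9.43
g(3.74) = -21.94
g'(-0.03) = -0.23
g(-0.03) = -3.74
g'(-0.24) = 0.29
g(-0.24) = -3.75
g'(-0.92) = 1.94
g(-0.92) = -4.51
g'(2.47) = -6.33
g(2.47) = -11.93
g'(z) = -2.44*z - 0.3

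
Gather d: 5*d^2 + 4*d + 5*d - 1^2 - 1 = 5*d^2 + 9*d - 2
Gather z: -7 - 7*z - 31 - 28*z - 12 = -35*z - 50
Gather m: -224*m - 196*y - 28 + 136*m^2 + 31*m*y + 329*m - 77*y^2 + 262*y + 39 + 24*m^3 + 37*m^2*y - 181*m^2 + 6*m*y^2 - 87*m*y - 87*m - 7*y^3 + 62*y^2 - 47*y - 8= 24*m^3 + m^2*(37*y - 45) + m*(6*y^2 - 56*y + 18) - 7*y^3 - 15*y^2 + 19*y + 3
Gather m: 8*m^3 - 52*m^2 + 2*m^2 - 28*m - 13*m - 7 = 8*m^3 - 50*m^2 - 41*m - 7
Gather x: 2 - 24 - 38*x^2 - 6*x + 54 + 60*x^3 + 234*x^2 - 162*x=60*x^3 + 196*x^2 - 168*x + 32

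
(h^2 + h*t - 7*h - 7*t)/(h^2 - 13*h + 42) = (h + t)/(h - 6)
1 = 1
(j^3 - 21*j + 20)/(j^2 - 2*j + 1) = (j^2 + j - 20)/(j - 1)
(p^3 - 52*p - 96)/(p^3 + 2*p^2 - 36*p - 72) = (p - 8)/(p - 6)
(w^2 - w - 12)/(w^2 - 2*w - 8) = (w + 3)/(w + 2)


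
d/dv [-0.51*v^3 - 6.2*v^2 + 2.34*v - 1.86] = -1.53*v^2 - 12.4*v + 2.34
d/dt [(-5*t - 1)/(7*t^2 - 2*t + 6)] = (35*t^2 + 14*t - 32)/(49*t^4 - 28*t^3 + 88*t^2 - 24*t + 36)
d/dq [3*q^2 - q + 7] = 6*q - 1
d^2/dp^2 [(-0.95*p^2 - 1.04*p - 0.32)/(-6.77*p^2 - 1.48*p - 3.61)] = (1.13686837721616e-13*p^4 + 76.295192*p^3 - 51.307122*p^2 - 133.266096*p - 0.591585999999998)/(310.288733*p^6 + 203.498076*p^5 + 540.857331*p^4 + 220.266328*p^3 + 288.403983*p^2 + 57.862524*p + 47.045881)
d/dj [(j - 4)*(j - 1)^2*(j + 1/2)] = 4*j^3 - 33*j^2/2 + 12*j + 1/2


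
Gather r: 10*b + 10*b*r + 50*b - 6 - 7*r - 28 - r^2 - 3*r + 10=60*b - r^2 + r*(10*b - 10) - 24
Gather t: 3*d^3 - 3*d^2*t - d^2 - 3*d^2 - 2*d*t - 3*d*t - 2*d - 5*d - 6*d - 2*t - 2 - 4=3*d^3 - 4*d^2 - 13*d + t*(-3*d^2 - 5*d - 2) - 6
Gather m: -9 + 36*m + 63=36*m + 54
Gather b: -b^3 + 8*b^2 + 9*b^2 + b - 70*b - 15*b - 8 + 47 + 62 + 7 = -b^3 + 17*b^2 - 84*b + 108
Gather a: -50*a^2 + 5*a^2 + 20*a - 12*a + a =-45*a^2 + 9*a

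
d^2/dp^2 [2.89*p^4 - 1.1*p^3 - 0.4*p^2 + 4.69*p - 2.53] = 34.68*p^2 - 6.6*p - 0.8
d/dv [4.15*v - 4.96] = 4.15000000000000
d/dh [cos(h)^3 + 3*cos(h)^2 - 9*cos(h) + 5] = 3*(sin(h)^2 - 2*cos(h) + 2)*sin(h)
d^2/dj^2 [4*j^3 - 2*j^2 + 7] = 24*j - 4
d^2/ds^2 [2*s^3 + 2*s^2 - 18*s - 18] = 12*s + 4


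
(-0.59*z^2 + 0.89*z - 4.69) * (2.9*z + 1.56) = -1.711*z^3 + 1.6606*z^2 - 12.2126*z - 7.3164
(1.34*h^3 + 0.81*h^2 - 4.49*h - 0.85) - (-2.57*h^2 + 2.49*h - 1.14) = 1.34*h^3 + 3.38*h^2 - 6.98*h + 0.29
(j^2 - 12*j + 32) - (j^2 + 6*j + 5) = 27 - 18*j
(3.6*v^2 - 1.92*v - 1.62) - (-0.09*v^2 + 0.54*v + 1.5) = 3.69*v^2 - 2.46*v - 3.12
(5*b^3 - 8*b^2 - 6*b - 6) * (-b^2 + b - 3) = -5*b^5 + 13*b^4 - 17*b^3 + 24*b^2 + 12*b + 18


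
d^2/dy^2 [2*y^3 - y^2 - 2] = 12*y - 2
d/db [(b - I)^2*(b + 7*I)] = (b - I)*(3*b + 13*I)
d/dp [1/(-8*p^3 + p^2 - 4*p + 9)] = 2*(12*p^2 - p + 2)/(8*p^3 - p^2 + 4*p - 9)^2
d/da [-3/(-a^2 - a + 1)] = 3*(-2*a - 1)/(a^2 + a - 1)^2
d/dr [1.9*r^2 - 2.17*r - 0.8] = 3.8*r - 2.17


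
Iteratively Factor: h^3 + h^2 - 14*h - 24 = (h - 4)*(h^2 + 5*h + 6) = (h - 4)*(h + 3)*(h + 2)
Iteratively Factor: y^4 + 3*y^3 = (y)*(y^3 + 3*y^2) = y^2*(y^2 + 3*y) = y^2*(y + 3)*(y)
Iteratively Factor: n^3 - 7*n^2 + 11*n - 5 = (n - 1)*(n^2 - 6*n + 5) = (n - 1)^2*(n - 5)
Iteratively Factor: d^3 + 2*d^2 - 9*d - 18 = (d + 3)*(d^2 - d - 6) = (d - 3)*(d + 3)*(d + 2)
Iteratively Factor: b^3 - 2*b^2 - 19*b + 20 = (b + 4)*(b^2 - 6*b + 5) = (b - 1)*(b + 4)*(b - 5)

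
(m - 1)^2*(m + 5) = m^3 + 3*m^2 - 9*m + 5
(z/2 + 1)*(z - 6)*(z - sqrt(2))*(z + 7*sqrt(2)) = z^4/2 - 2*z^3 + 3*sqrt(2)*z^3 - 12*sqrt(2)*z^2 - 13*z^2 - 36*sqrt(2)*z + 28*z + 84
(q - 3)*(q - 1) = q^2 - 4*q + 3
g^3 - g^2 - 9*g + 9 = (g - 3)*(g - 1)*(g + 3)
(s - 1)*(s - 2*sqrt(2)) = s^2 - 2*sqrt(2)*s - s + 2*sqrt(2)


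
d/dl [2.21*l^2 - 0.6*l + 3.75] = 4.42*l - 0.6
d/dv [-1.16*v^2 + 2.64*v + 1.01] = 2.64 - 2.32*v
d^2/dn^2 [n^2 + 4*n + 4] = 2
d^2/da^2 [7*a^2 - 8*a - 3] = 14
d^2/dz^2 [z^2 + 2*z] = 2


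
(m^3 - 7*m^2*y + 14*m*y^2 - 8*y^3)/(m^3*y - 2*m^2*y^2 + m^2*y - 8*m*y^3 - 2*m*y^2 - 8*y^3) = (m^2 - 3*m*y + 2*y^2)/(y*(m^2 + 2*m*y + m + 2*y))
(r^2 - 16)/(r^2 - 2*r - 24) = (r - 4)/(r - 6)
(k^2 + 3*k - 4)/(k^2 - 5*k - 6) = (-k^2 - 3*k + 4)/(-k^2 + 5*k + 6)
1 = 1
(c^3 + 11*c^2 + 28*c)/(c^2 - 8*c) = (c^2 + 11*c + 28)/(c - 8)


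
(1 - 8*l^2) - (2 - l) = -8*l^2 + l - 1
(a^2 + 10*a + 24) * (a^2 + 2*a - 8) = a^4 + 12*a^3 + 36*a^2 - 32*a - 192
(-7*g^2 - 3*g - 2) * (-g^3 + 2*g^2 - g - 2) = 7*g^5 - 11*g^4 + 3*g^3 + 13*g^2 + 8*g + 4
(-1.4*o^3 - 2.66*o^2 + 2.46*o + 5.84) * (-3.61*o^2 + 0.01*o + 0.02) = 5.054*o^5 + 9.5886*o^4 - 8.9352*o^3 - 21.111*o^2 + 0.1076*o + 0.1168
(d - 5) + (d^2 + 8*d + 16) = d^2 + 9*d + 11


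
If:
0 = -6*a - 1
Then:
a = -1/6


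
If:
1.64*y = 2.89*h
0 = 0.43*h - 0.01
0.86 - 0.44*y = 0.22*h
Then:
No Solution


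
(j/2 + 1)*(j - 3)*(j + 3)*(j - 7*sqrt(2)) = j^4/2 - 7*sqrt(2)*j^3/2 + j^3 - 7*sqrt(2)*j^2 - 9*j^2/2 - 9*j + 63*sqrt(2)*j/2 + 63*sqrt(2)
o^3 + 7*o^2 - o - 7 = (o - 1)*(o + 1)*(o + 7)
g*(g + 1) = g^2 + g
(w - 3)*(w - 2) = w^2 - 5*w + 6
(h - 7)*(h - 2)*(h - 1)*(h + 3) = h^4 - 7*h^3 - 7*h^2 + 55*h - 42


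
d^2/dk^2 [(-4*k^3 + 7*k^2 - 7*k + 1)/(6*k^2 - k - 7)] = 2*(-382*k^3 + 906*k^2 - 1488*k + 435)/(216*k^6 - 108*k^5 - 738*k^4 + 251*k^3 + 861*k^2 - 147*k - 343)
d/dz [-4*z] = -4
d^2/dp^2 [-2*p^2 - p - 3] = -4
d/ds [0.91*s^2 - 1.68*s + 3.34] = 1.82*s - 1.68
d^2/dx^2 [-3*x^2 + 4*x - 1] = -6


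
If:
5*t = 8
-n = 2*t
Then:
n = -16/5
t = 8/5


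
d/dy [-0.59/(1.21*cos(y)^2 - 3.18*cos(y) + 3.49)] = (1.8762 - 1.4278*cos(y))*sin(y)/(1.21*cos(y)^2 - 3.18*cos(y) + 3.49)^2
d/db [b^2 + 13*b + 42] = 2*b + 13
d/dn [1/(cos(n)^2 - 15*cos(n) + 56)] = (2*cos(n) - 15)*sin(n)/(cos(n)^2 - 15*cos(n) + 56)^2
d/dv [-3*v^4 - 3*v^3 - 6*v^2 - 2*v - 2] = -12*v^3 - 9*v^2 - 12*v - 2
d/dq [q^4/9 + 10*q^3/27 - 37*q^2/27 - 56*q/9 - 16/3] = 4*q^3/9 + 10*q^2/9 - 74*q/27 - 56/9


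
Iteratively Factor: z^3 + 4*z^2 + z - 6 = (z + 2)*(z^2 + 2*z - 3) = (z - 1)*(z + 2)*(z + 3)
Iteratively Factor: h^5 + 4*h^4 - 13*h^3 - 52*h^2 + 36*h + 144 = (h + 3)*(h^4 + h^3 - 16*h^2 - 4*h + 48) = (h - 3)*(h + 3)*(h^3 + 4*h^2 - 4*h - 16) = (h - 3)*(h + 2)*(h + 3)*(h^2 + 2*h - 8) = (h - 3)*(h + 2)*(h + 3)*(h + 4)*(h - 2)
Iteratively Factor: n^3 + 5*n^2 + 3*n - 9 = (n + 3)*(n^2 + 2*n - 3) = (n - 1)*(n + 3)*(n + 3)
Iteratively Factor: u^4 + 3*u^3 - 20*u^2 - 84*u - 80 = (u + 4)*(u^3 - u^2 - 16*u - 20) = (u - 5)*(u + 4)*(u^2 + 4*u + 4) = (u - 5)*(u + 2)*(u + 4)*(u + 2)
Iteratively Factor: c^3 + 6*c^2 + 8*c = (c + 2)*(c^2 + 4*c) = (c + 2)*(c + 4)*(c)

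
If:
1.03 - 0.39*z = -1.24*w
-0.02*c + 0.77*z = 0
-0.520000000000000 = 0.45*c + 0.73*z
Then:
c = -1.11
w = -0.84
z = -0.03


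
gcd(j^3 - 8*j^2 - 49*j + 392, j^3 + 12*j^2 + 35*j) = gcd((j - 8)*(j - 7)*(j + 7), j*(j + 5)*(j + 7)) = j + 7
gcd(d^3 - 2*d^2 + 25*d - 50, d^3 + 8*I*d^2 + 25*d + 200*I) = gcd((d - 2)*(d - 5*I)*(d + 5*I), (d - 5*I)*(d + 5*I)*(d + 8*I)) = d^2 + 25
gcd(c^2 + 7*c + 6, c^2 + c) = c + 1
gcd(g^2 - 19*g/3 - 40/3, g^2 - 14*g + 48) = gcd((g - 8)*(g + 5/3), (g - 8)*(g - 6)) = g - 8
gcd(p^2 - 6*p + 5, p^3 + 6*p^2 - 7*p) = p - 1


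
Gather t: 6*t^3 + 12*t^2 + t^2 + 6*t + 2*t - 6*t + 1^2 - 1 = 6*t^3 + 13*t^2 + 2*t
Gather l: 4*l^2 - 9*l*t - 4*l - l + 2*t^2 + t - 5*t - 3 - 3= 4*l^2 + l*(-9*t - 5) + 2*t^2 - 4*t - 6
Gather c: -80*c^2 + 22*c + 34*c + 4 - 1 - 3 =-80*c^2 + 56*c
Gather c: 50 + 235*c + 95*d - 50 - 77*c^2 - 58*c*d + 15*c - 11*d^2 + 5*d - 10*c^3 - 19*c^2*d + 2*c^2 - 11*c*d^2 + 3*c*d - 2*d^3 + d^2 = -10*c^3 + c^2*(-19*d - 75) + c*(-11*d^2 - 55*d + 250) - 2*d^3 - 10*d^2 + 100*d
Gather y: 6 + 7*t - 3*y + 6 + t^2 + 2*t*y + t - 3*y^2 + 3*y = t^2 + 2*t*y + 8*t - 3*y^2 + 12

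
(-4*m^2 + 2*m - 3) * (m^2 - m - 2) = -4*m^4 + 6*m^3 + 3*m^2 - m + 6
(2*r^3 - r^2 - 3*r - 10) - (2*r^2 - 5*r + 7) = 2*r^3 - 3*r^2 + 2*r - 17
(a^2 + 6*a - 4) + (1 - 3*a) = a^2 + 3*a - 3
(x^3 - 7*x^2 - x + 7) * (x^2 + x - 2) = x^5 - 6*x^4 - 10*x^3 + 20*x^2 + 9*x - 14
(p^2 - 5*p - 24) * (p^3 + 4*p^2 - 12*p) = p^5 - p^4 - 56*p^3 - 36*p^2 + 288*p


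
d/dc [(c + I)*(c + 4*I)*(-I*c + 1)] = -3*I*c^2 + 12*c + 9*I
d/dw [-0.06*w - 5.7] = -0.0600000000000000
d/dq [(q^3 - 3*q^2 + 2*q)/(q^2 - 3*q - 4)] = (q^4 - 6*q^3 - 5*q^2 + 24*q - 8)/(q^4 - 6*q^3 + q^2 + 24*q + 16)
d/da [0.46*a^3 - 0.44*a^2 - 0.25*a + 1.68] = 1.38*a^2 - 0.88*a - 0.25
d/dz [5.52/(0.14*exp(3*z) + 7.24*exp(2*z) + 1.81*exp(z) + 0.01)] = (-2.3184*exp(2*z) - 79.9296*exp(z) - 9.9912)*exp(z)/(0.14*exp(3*z) + 7.24*exp(2*z) + 1.81*exp(z) + 0.01)^2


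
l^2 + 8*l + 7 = (l + 1)*(l + 7)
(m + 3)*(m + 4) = m^2 + 7*m + 12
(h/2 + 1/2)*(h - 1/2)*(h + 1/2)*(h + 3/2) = h^4/2 + 5*h^3/4 + 5*h^2/8 - 5*h/16 - 3/16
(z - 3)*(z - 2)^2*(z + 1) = z^4 - 6*z^3 + 9*z^2 + 4*z - 12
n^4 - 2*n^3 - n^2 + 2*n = n*(n - 2)*(n - 1)*(n + 1)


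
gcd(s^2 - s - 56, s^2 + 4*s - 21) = s + 7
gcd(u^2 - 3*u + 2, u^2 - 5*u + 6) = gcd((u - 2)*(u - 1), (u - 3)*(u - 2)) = u - 2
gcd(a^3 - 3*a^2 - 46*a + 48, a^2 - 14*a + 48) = a - 8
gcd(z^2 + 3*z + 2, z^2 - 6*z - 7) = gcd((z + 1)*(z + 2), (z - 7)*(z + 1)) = z + 1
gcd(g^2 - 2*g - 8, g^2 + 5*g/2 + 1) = g + 2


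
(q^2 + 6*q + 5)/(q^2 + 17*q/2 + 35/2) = 2*(q + 1)/(2*q + 7)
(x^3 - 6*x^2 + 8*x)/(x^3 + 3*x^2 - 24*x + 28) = x*(x - 4)/(x^2 + 5*x - 14)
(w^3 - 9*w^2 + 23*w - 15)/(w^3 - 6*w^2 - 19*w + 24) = (w^2 - 8*w + 15)/(w^2 - 5*w - 24)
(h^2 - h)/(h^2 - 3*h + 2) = h/(h - 2)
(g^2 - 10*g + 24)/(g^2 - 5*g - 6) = (g - 4)/(g + 1)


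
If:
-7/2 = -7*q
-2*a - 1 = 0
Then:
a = -1/2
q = 1/2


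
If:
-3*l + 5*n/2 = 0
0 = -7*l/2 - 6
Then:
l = -12/7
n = -72/35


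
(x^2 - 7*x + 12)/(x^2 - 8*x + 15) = (x - 4)/(x - 5)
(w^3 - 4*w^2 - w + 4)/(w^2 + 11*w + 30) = (w^3 - 4*w^2 - w + 4)/(w^2 + 11*w + 30)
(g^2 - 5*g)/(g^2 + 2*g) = (g - 5)/(g + 2)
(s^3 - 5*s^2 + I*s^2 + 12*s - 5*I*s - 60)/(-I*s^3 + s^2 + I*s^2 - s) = (-s^3 + 5*s^2 - I*s^2 - 12*s + 5*I*s + 60)/(s*(I*s^2 - s - I*s + 1))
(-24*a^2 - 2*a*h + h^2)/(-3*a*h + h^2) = (24*a^2 + 2*a*h - h^2)/(h*(3*a - h))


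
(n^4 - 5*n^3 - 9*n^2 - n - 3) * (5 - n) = -n^5 + 10*n^4 - 16*n^3 - 44*n^2 - 2*n - 15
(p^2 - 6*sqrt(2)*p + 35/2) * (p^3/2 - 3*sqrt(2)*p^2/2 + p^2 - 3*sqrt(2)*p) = p^5/2 - 9*sqrt(2)*p^4/2 + p^4 - 9*sqrt(2)*p^3 + 107*p^3/4 - 105*sqrt(2)*p^2/4 + 107*p^2/2 - 105*sqrt(2)*p/2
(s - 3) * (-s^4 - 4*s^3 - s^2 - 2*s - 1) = -s^5 - s^4 + 11*s^3 + s^2 + 5*s + 3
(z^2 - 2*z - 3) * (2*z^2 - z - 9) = 2*z^4 - 5*z^3 - 13*z^2 + 21*z + 27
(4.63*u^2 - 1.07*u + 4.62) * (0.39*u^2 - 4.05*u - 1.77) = 1.8057*u^4 - 19.1688*u^3 - 2.0598*u^2 - 16.8171*u - 8.1774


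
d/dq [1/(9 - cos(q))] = -sin(q)/(cos(q) - 9)^2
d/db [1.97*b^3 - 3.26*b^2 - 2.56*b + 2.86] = 5.91*b^2 - 6.52*b - 2.56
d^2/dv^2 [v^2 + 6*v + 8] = 2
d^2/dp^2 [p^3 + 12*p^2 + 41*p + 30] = 6*p + 24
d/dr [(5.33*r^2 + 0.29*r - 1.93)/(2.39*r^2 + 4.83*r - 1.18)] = (25.0508*r^2 - 3.3534*r + 8.9797)/(5.7121*r^4 + 23.0874*r^3 + 17.6885*r^2 - 11.3988*r + 1.3924)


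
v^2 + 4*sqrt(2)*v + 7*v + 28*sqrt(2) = (v + 7)*(v + 4*sqrt(2))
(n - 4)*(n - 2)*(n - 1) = n^3 - 7*n^2 + 14*n - 8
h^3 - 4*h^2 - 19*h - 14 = (h - 7)*(h + 1)*(h + 2)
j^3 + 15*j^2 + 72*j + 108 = (j + 3)*(j + 6)^2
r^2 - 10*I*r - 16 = (r - 8*I)*(r - 2*I)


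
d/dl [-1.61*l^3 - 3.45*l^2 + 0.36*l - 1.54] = -4.83*l^2 - 6.9*l + 0.36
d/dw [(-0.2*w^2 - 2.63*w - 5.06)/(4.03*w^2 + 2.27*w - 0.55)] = (10.1449*w^2 + 41.0036*w + 12.9327)/(16.2409*w^4 + 18.2962*w^3 + 0.719899999999999*w^2 - 2.497*w + 0.3025)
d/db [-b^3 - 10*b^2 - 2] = b*(-3*b - 20)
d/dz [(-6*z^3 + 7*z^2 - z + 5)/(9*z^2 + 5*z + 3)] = 2*(-27*z^4 - 30*z^3 - 5*z^2 - 24*z - 14)/(81*z^4 + 90*z^3 + 79*z^2 + 30*z + 9)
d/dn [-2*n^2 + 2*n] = 2 - 4*n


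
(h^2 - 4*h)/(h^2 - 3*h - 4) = h/(h + 1)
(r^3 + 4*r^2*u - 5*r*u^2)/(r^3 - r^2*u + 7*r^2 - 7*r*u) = (r + 5*u)/(r + 7)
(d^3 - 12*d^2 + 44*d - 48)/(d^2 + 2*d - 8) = (d^2 - 10*d + 24)/(d + 4)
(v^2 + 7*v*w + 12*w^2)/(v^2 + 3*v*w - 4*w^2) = (v + 3*w)/(v - w)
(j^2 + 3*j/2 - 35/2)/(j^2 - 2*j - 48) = (-2*j^2 - 3*j + 35)/(2*(-j^2 + 2*j + 48))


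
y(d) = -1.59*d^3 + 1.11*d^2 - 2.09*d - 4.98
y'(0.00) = -2.09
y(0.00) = -4.98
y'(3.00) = -38.36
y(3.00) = -44.19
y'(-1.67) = -19.10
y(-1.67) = 9.01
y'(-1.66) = -18.92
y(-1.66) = 8.82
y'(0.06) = -1.97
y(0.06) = -5.10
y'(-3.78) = -78.64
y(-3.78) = 104.66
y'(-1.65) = -18.74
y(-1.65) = 8.63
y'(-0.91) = -8.06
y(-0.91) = -0.96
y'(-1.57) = -17.33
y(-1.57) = 7.19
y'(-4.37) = -102.88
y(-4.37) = 158.04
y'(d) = -4.77*d^2 + 2.22*d - 2.09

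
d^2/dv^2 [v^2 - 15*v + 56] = 2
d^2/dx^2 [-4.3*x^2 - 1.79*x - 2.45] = -8.60000000000000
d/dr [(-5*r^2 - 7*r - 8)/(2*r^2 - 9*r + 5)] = (59*r^2 - 18*r - 107)/(4*r^4 - 36*r^3 + 101*r^2 - 90*r + 25)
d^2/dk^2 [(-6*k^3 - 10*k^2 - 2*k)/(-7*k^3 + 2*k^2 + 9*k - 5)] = 4*(287*k^6 + 714*k^5 + 273*k^4 - 975*k^3 - 465*k^2 + 255*k + 170)/(343*k^9 - 294*k^8 - 1239*k^7 + 1483*k^6 + 1173*k^5 - 2316*k^4 + 336*k^3 + 1065*k^2 - 675*k + 125)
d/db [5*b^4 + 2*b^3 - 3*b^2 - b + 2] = 20*b^3 + 6*b^2 - 6*b - 1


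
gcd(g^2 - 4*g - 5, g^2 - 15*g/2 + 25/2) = g - 5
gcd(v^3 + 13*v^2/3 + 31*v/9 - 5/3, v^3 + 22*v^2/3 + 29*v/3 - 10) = v + 3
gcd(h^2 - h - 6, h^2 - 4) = h + 2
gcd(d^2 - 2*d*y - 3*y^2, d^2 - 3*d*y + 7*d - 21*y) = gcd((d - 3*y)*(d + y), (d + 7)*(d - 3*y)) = -d + 3*y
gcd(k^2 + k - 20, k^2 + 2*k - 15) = k + 5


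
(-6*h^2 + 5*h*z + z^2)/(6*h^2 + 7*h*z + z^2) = (-h + z)/(h + z)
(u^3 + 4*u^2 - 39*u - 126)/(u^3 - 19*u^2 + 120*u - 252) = (u^2 + 10*u + 21)/(u^2 - 13*u + 42)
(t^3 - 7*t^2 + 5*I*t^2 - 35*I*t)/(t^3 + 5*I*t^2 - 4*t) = (t^2 + t*(-7 + 5*I) - 35*I)/(t^2 + 5*I*t - 4)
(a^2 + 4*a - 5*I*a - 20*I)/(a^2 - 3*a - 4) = (a^2 + a*(4 - 5*I) - 20*I)/(a^2 - 3*a - 4)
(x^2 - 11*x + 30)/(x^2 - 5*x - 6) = (x - 5)/(x + 1)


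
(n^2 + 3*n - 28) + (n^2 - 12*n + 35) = 2*n^2 - 9*n + 7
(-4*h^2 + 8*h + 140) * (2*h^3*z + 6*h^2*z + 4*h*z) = -8*h^5*z - 8*h^4*z + 312*h^3*z + 872*h^2*z + 560*h*z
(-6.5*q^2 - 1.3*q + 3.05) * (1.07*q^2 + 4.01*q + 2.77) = -6.955*q^4 - 27.456*q^3 - 19.9545*q^2 + 8.6295*q + 8.4485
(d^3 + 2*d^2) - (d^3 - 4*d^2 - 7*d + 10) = 6*d^2 + 7*d - 10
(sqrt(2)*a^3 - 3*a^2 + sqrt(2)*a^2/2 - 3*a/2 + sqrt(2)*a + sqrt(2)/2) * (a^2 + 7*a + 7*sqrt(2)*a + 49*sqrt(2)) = sqrt(2)*a^5 + 15*sqrt(2)*a^4/2 + 11*a^4 - 33*sqrt(2)*a^3/2 + 165*a^3/2 - 150*sqrt(2)*a^2 + 105*a^2/2 - 70*sqrt(2)*a + 105*a + 49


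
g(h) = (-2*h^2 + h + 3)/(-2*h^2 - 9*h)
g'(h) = (1 - 4*h)/(-2*h^2 - 9*h) + (4*h + 9)*(-2*h^2 + h + 3)/(-2*h^2 - 9*h)^2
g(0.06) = -5.58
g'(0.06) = 92.82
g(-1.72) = -0.48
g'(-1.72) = 0.72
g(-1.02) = -0.01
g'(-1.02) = 0.71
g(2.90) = 0.25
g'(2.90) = 0.12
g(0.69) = -0.38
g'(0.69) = 0.87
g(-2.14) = -0.82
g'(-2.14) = 0.91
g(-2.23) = -0.91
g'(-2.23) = 0.97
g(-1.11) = -0.08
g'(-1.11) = 0.68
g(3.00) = 0.27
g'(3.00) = 0.12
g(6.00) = 0.50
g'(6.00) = 0.05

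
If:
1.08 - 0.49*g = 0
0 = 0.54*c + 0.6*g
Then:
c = -2.45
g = 2.20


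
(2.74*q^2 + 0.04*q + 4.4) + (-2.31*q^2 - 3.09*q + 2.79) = 0.43*q^2 - 3.05*q + 7.19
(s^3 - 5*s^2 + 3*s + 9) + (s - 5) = s^3 - 5*s^2 + 4*s + 4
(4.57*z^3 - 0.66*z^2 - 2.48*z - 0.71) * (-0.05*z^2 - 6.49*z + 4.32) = -0.2285*z^5 - 29.6263*z^4 + 24.1498*z^3 + 13.2795*z^2 - 6.1057*z - 3.0672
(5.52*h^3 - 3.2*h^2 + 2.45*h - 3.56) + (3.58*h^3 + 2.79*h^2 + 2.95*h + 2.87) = 9.1*h^3 - 0.41*h^2 + 5.4*h - 0.69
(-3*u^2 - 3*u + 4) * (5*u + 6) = -15*u^3 - 33*u^2 + 2*u + 24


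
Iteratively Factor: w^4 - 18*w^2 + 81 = (w + 3)*(w^3 - 3*w^2 - 9*w + 27) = (w - 3)*(w + 3)*(w^2 - 9) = (w - 3)*(w + 3)^2*(w - 3)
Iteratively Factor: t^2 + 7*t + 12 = (t + 3)*(t + 4)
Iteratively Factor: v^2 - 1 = (v + 1)*(v - 1)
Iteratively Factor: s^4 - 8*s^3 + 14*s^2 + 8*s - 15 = (s - 3)*(s^3 - 5*s^2 - s + 5) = (s - 5)*(s - 3)*(s^2 - 1) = (s - 5)*(s - 3)*(s + 1)*(s - 1)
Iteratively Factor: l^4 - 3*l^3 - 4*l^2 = (l - 4)*(l^3 + l^2) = (l - 4)*(l + 1)*(l^2) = l*(l - 4)*(l + 1)*(l)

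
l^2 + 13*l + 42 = (l + 6)*(l + 7)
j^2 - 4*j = j*(j - 4)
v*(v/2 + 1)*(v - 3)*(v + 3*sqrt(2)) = v^4/2 - v^3/2 + 3*sqrt(2)*v^3/2 - 3*v^2 - 3*sqrt(2)*v^2/2 - 9*sqrt(2)*v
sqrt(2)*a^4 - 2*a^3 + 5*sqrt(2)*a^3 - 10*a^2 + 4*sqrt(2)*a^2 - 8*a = a*(a + 4)*(a - sqrt(2))*(sqrt(2)*a + sqrt(2))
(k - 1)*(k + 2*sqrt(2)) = k^2 - k + 2*sqrt(2)*k - 2*sqrt(2)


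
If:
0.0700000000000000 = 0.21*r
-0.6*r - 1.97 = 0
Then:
No Solution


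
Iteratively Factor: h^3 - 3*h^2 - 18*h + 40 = (h + 4)*(h^2 - 7*h + 10) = (h - 5)*(h + 4)*(h - 2)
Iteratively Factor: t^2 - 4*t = (t - 4)*(t)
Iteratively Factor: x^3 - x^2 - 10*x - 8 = (x + 2)*(x^2 - 3*x - 4) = (x - 4)*(x + 2)*(x + 1)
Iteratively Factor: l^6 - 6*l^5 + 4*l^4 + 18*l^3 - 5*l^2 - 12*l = (l + 1)*(l^5 - 7*l^4 + 11*l^3 + 7*l^2 - 12*l) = (l + 1)^2*(l^4 - 8*l^3 + 19*l^2 - 12*l) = (l - 3)*(l + 1)^2*(l^3 - 5*l^2 + 4*l) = (l - 4)*(l - 3)*(l + 1)^2*(l^2 - l) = (l - 4)*(l - 3)*(l - 1)*(l + 1)^2*(l)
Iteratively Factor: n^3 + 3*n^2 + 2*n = (n)*(n^2 + 3*n + 2) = n*(n + 2)*(n + 1)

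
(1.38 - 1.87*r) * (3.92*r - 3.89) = -7.3304*r^2 + 12.6839*r - 5.3682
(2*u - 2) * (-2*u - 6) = -4*u^2 - 8*u + 12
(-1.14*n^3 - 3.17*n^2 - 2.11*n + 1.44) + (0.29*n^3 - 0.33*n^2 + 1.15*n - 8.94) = -0.85*n^3 - 3.5*n^2 - 0.96*n - 7.5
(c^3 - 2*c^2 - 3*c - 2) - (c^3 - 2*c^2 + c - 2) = -4*c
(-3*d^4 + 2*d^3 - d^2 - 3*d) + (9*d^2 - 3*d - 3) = -3*d^4 + 2*d^3 + 8*d^2 - 6*d - 3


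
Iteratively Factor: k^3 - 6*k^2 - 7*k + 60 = (k - 4)*(k^2 - 2*k - 15) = (k - 5)*(k - 4)*(k + 3)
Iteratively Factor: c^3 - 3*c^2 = (c - 3)*(c^2) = c*(c - 3)*(c)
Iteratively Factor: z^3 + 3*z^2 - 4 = (z - 1)*(z^2 + 4*z + 4) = (z - 1)*(z + 2)*(z + 2)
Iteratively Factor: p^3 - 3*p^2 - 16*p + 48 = (p - 3)*(p^2 - 16) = (p - 3)*(p + 4)*(p - 4)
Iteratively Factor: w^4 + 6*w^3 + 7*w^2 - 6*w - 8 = (w + 2)*(w^3 + 4*w^2 - w - 4) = (w - 1)*(w + 2)*(w^2 + 5*w + 4) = (w - 1)*(w + 1)*(w + 2)*(w + 4)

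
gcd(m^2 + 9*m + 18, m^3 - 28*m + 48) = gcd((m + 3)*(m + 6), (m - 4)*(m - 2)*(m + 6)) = m + 6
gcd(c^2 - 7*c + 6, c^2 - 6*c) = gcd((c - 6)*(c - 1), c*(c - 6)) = c - 6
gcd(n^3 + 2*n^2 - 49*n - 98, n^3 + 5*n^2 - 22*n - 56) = n^2 + 9*n + 14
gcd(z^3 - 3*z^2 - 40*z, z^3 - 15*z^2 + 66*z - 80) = z - 8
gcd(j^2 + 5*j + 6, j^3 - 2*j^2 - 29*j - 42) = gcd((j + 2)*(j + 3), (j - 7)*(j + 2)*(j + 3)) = j^2 + 5*j + 6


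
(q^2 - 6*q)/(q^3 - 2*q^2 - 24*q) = 1/(q + 4)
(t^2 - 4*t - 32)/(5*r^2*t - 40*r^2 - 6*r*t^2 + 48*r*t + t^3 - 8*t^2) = (t + 4)/(5*r^2 - 6*r*t + t^2)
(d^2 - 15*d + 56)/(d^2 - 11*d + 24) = (d - 7)/(d - 3)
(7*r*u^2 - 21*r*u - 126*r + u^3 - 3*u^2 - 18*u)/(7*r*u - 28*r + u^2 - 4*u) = (u^2 - 3*u - 18)/(u - 4)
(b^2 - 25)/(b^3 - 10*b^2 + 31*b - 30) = (b + 5)/(b^2 - 5*b + 6)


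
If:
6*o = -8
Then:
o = -4/3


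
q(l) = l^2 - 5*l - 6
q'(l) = 2*l - 5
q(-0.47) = -3.43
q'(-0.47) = -5.94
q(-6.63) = 71.11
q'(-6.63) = -18.26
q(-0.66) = -2.26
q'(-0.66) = -6.32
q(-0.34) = -4.18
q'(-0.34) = -5.68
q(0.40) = -7.84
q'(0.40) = -4.20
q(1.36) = -10.95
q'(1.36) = -2.28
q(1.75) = -11.69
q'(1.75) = -1.50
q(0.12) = -6.59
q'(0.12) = -4.76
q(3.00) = -12.00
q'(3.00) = 1.00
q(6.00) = 0.00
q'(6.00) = 7.00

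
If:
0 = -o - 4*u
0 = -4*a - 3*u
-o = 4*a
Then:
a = 0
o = 0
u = 0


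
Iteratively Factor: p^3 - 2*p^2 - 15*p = (p + 3)*(p^2 - 5*p) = (p - 5)*(p + 3)*(p)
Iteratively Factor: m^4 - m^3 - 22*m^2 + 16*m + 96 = (m - 4)*(m^3 + 3*m^2 - 10*m - 24) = (m - 4)*(m - 3)*(m^2 + 6*m + 8) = (m - 4)*(m - 3)*(m + 2)*(m + 4)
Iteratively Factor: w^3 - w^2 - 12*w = (w + 3)*(w^2 - 4*w) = (w - 4)*(w + 3)*(w)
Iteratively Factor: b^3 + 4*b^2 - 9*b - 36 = (b - 3)*(b^2 + 7*b + 12) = (b - 3)*(b + 4)*(b + 3)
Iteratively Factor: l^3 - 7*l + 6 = (l - 2)*(l^2 + 2*l - 3) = (l - 2)*(l - 1)*(l + 3)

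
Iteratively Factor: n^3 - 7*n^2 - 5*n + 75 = (n + 3)*(n^2 - 10*n + 25) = (n - 5)*(n + 3)*(n - 5)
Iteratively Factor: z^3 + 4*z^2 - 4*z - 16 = (z + 2)*(z^2 + 2*z - 8) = (z - 2)*(z + 2)*(z + 4)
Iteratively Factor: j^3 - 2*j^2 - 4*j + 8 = (j - 2)*(j^2 - 4) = (j - 2)*(j + 2)*(j - 2)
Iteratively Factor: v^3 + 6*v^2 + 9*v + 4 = (v + 1)*(v^2 + 5*v + 4) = (v + 1)*(v + 4)*(v + 1)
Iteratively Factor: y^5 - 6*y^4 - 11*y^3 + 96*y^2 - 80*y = (y - 1)*(y^4 - 5*y^3 - 16*y^2 + 80*y) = (y - 5)*(y - 1)*(y^3 - 16*y) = y*(y - 5)*(y - 1)*(y^2 - 16) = y*(y - 5)*(y - 1)*(y + 4)*(y - 4)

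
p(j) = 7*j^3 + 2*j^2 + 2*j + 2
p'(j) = 21*j^2 + 4*j + 2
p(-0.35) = 1.24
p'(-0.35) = 3.17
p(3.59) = 358.83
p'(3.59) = 287.01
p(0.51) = 4.47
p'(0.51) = 9.50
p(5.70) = 1374.73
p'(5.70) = 707.09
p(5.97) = 1574.66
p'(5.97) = 774.34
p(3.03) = 221.15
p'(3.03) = 206.92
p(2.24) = 95.19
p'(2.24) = 116.33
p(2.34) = 107.32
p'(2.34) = 126.35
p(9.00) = 5285.00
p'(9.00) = 1739.00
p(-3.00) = -175.00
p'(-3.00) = 179.00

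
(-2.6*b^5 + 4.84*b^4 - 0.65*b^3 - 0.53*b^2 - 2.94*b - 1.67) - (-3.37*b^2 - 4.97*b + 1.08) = -2.6*b^5 + 4.84*b^4 - 0.65*b^3 + 2.84*b^2 + 2.03*b - 2.75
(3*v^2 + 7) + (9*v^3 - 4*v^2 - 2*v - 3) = 9*v^3 - v^2 - 2*v + 4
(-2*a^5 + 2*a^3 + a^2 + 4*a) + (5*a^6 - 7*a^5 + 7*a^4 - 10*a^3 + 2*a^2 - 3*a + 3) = 5*a^6 - 9*a^5 + 7*a^4 - 8*a^3 + 3*a^2 + a + 3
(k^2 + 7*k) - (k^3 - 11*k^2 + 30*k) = -k^3 + 12*k^2 - 23*k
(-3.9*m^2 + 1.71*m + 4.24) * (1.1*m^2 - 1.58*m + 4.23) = -4.29*m^4 + 8.043*m^3 - 14.5348*m^2 + 0.5341*m + 17.9352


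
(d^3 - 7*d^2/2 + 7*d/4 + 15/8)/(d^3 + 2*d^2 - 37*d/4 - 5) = (d - 3/2)/(d + 4)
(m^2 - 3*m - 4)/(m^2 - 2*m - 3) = (m - 4)/(m - 3)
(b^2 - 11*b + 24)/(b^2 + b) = (b^2 - 11*b + 24)/(b*(b + 1))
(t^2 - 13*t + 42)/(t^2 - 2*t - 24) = (t - 7)/(t + 4)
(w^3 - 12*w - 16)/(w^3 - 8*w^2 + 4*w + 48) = (w + 2)/(w - 6)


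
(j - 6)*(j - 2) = j^2 - 8*j + 12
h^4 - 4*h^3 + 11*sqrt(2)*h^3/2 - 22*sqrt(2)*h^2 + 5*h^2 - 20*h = h*(h - 4)*(h + sqrt(2)/2)*(h + 5*sqrt(2))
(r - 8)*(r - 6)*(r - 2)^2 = r^4 - 18*r^3 + 108*r^2 - 248*r + 192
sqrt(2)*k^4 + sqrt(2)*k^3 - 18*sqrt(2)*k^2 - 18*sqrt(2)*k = k*(k - 3*sqrt(2))*(k + 3*sqrt(2))*(sqrt(2)*k + sqrt(2))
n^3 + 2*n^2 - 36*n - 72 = (n - 6)*(n + 2)*(n + 6)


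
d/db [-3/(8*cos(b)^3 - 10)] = -18*sin(b)*cos(b)^2/(4*cos(b)^3 - 5)^2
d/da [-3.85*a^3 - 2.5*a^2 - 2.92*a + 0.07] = -11.55*a^2 - 5.0*a - 2.92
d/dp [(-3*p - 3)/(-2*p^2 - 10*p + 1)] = 3*(2*p^2 + 10*p - 2*(p + 1)*(2*p + 5) - 1)/(2*p^2 + 10*p - 1)^2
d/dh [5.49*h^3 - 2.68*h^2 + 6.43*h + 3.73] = 16.47*h^2 - 5.36*h + 6.43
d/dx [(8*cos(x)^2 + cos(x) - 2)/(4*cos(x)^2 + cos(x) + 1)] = (4*sin(x)^2 - 32*cos(x) - 7)*sin(x)/(-4*sin(x)^2 + cos(x) + 5)^2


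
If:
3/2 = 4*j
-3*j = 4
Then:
No Solution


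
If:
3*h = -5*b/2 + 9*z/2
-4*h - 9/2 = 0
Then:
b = 9*z/5 + 27/20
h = -9/8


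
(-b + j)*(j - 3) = -b*j + 3*b + j^2 - 3*j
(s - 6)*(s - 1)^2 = s^3 - 8*s^2 + 13*s - 6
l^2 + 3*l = l*(l + 3)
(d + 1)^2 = d^2 + 2*d + 1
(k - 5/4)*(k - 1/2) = k^2 - 7*k/4 + 5/8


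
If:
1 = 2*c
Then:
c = 1/2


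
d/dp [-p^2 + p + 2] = 1 - 2*p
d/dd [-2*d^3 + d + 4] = 1 - 6*d^2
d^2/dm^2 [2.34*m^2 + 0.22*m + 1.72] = 4.68000000000000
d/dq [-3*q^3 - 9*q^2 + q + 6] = -9*q^2 - 18*q + 1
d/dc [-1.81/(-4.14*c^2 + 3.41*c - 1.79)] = (6.1721 - 14.9868*c)/(4.14*c^2 - 3.41*c + 1.79)^2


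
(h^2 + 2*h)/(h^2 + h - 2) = h/(h - 1)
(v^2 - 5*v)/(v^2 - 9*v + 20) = v/(v - 4)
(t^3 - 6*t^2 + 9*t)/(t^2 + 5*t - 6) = t*(t^2 - 6*t + 9)/(t^2 + 5*t - 6)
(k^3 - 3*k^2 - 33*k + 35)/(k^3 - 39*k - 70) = (k - 1)/(k + 2)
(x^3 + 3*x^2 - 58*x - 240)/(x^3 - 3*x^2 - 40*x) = (x + 6)/x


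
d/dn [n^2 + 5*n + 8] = 2*n + 5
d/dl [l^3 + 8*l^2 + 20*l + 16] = 3*l^2 + 16*l + 20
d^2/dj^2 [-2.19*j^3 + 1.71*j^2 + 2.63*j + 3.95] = 3.42 - 13.14*j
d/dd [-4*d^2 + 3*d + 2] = 3 - 8*d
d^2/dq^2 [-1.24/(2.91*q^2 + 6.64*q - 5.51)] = (21.000888*q^2 + 47.919552*q - 1.24*(5.82*q + 6.64)*(11.64*q + 13.28) - 39.764568)/(2.91*q^2 + 6.64*q - 5.51)^3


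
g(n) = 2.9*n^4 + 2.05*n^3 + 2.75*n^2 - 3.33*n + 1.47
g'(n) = 11.6*n^3 + 6.15*n^2 + 5.5*n - 3.33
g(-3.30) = 312.65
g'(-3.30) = -371.38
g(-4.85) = 1453.03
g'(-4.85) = -1208.72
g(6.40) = 5495.59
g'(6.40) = 3324.64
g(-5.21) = 1940.28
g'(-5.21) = -1505.53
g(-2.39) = 91.77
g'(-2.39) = -139.71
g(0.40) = 0.78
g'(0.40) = 0.60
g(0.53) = 1.01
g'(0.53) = 3.04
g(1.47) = 22.57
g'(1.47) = 54.89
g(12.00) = 64034.31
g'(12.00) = 20993.07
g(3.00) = 306.48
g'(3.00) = 381.72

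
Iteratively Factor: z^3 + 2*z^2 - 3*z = (z + 3)*(z^2 - z) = (z - 1)*(z + 3)*(z)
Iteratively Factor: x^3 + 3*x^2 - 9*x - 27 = (x + 3)*(x^2 - 9) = (x + 3)^2*(x - 3)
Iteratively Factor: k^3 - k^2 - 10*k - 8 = (k + 2)*(k^2 - 3*k - 4) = (k - 4)*(k + 2)*(k + 1)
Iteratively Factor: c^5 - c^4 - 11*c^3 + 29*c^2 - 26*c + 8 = (c - 1)*(c^4 - 11*c^2 + 18*c - 8) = (c - 2)*(c - 1)*(c^3 + 2*c^2 - 7*c + 4) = (c - 2)*(c - 1)^2*(c^2 + 3*c - 4) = (c - 2)*(c - 1)^2*(c + 4)*(c - 1)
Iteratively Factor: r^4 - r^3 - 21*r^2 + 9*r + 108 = (r - 3)*(r^3 + 2*r^2 - 15*r - 36) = (r - 3)*(r + 3)*(r^2 - r - 12) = (r - 3)*(r + 3)^2*(r - 4)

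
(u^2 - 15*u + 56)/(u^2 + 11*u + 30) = (u^2 - 15*u + 56)/(u^2 + 11*u + 30)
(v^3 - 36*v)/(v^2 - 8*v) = (v^2 - 36)/(v - 8)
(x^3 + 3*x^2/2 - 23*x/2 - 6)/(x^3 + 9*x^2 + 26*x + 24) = (2*x^2 - 5*x - 3)/(2*(x^2 + 5*x + 6))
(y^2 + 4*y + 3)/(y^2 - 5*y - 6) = (y + 3)/(y - 6)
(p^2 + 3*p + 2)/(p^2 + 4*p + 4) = (p + 1)/(p + 2)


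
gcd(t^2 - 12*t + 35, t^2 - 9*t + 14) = t - 7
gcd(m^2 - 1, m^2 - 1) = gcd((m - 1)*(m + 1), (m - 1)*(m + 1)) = m^2 - 1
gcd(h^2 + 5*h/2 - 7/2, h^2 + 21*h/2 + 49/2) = h + 7/2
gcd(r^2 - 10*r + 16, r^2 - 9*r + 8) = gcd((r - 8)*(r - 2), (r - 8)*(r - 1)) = r - 8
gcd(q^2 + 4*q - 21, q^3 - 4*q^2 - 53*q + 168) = q^2 + 4*q - 21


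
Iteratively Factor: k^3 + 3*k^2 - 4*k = (k - 1)*(k^2 + 4*k) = k*(k - 1)*(k + 4)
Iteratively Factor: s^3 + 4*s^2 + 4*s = (s + 2)*(s^2 + 2*s) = (s + 2)^2*(s)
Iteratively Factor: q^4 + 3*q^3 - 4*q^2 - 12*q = (q - 2)*(q^3 + 5*q^2 + 6*q) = q*(q - 2)*(q^2 + 5*q + 6) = q*(q - 2)*(q + 3)*(q + 2)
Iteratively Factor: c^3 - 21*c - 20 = (c - 5)*(c^2 + 5*c + 4) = (c - 5)*(c + 1)*(c + 4)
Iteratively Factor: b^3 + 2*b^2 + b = (b + 1)*(b^2 + b) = b*(b + 1)*(b + 1)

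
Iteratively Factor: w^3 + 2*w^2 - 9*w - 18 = (w + 2)*(w^2 - 9) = (w + 2)*(w + 3)*(w - 3)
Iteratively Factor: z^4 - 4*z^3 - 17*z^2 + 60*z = (z - 3)*(z^3 - z^2 - 20*z) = z*(z - 3)*(z^2 - z - 20) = z*(z - 5)*(z - 3)*(z + 4)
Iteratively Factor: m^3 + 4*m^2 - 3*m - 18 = (m + 3)*(m^2 + m - 6) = (m - 2)*(m + 3)*(m + 3)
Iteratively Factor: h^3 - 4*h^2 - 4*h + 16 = (h + 2)*(h^2 - 6*h + 8) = (h - 2)*(h + 2)*(h - 4)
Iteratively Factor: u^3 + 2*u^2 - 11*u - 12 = (u - 3)*(u^2 + 5*u + 4) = (u - 3)*(u + 4)*(u + 1)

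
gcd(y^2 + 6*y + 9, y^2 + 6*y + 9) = y^2 + 6*y + 9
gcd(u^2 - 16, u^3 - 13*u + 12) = u + 4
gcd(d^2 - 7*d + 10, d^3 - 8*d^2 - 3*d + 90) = d - 5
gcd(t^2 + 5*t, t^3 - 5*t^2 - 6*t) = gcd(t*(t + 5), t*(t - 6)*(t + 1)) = t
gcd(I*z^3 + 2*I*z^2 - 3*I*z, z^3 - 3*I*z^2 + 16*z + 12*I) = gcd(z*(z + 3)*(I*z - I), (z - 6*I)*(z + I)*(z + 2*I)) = 1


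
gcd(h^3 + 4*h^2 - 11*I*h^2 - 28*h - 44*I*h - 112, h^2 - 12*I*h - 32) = h - 4*I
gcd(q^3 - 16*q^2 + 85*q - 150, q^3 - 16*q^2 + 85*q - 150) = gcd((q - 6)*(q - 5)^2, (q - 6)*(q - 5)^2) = q^3 - 16*q^2 + 85*q - 150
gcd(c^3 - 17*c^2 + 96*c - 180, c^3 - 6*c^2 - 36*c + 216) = c^2 - 12*c + 36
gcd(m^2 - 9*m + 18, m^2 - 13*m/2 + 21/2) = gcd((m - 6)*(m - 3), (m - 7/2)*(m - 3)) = m - 3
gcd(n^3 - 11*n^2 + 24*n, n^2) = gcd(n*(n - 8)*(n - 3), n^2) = n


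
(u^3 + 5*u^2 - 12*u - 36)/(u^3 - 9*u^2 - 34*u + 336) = (u^2 - u - 6)/(u^2 - 15*u + 56)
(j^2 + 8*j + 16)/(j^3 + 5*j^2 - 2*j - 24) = (j + 4)/(j^2 + j - 6)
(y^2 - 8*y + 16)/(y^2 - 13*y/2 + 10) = 2*(y - 4)/(2*y - 5)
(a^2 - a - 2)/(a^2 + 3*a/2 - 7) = 2*(a + 1)/(2*a + 7)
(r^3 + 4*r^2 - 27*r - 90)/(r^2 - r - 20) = (r^2 + 9*r + 18)/(r + 4)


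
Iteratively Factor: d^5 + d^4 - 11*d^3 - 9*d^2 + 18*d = (d + 2)*(d^4 - d^3 - 9*d^2 + 9*d) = (d + 2)*(d + 3)*(d^3 - 4*d^2 + 3*d) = (d - 1)*(d + 2)*(d + 3)*(d^2 - 3*d) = d*(d - 1)*(d + 2)*(d + 3)*(d - 3)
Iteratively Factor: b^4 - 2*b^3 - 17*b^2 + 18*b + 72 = (b + 3)*(b^3 - 5*b^2 - 2*b + 24) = (b - 4)*(b + 3)*(b^2 - b - 6) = (b - 4)*(b + 2)*(b + 3)*(b - 3)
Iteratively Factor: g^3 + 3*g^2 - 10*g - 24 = (g + 4)*(g^2 - g - 6) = (g - 3)*(g + 4)*(g + 2)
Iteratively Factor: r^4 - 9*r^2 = (r)*(r^3 - 9*r) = r*(r - 3)*(r^2 + 3*r) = r*(r - 3)*(r + 3)*(r)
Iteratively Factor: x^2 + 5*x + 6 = (x + 2)*(x + 3)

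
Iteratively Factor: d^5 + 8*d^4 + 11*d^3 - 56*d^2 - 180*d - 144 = (d - 3)*(d^4 + 11*d^3 + 44*d^2 + 76*d + 48) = (d - 3)*(d + 4)*(d^3 + 7*d^2 + 16*d + 12) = (d - 3)*(d + 2)*(d + 4)*(d^2 + 5*d + 6) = (d - 3)*(d + 2)^2*(d + 4)*(d + 3)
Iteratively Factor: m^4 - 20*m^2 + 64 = (m - 2)*(m^3 + 2*m^2 - 16*m - 32) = (m - 2)*(m + 2)*(m^2 - 16) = (m - 2)*(m + 2)*(m + 4)*(m - 4)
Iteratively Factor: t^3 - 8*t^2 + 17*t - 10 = (t - 1)*(t^2 - 7*t + 10) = (t - 5)*(t - 1)*(t - 2)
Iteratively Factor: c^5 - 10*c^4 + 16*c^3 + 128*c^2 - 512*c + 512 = (c + 4)*(c^4 - 14*c^3 + 72*c^2 - 160*c + 128) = (c - 2)*(c + 4)*(c^3 - 12*c^2 + 48*c - 64) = (c - 4)*(c - 2)*(c + 4)*(c^2 - 8*c + 16) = (c - 4)^2*(c - 2)*(c + 4)*(c - 4)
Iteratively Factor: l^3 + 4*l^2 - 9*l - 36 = (l + 3)*(l^2 + l - 12) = (l + 3)*(l + 4)*(l - 3)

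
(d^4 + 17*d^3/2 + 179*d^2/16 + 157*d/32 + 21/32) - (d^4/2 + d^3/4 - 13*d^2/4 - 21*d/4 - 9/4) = d^4/2 + 33*d^3/4 + 231*d^2/16 + 325*d/32 + 93/32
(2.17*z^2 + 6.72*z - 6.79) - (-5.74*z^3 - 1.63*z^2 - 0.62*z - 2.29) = 5.74*z^3 + 3.8*z^2 + 7.34*z - 4.5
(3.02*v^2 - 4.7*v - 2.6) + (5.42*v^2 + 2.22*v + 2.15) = 8.44*v^2 - 2.48*v - 0.45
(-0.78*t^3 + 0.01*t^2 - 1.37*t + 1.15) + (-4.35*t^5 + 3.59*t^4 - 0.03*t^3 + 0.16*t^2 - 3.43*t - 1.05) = -4.35*t^5 + 3.59*t^4 - 0.81*t^3 + 0.17*t^2 - 4.8*t + 0.0999999999999999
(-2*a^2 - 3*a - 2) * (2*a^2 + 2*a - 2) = -4*a^4 - 10*a^3 - 6*a^2 + 2*a + 4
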